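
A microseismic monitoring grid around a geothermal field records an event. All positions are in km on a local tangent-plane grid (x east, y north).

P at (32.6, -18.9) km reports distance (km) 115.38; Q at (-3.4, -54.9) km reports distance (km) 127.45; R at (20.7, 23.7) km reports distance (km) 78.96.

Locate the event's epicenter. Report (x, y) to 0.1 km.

-46.6 km east, 65.0 km north

Circle about each station: (x − 32.6)² + (y + 18.9)² = 115.38²; (x + 3.4)² + (y + 54.9)² = 127.45²; (x − 20.7)² + (y − 23.7)² = 78.96².
Subtracting pairs of circle equations eliminates x²+y² and gives linear equations (the radical axes):
-72.0 x − 72.0 y = -1325.36
-23.8 x + 85.2 y = 6648.07
Solving the 2×2 system: x ≈ -46.6, y ≈ 65.0 km.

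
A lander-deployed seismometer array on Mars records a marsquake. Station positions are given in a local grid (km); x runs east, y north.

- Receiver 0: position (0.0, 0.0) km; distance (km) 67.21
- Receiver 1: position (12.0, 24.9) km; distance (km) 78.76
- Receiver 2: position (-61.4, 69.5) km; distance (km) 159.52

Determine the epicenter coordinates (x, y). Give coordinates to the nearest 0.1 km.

(51.4, -43.3)

Circle about each station: x² + y² = 67.21²; (x − 12.0)² + (y − 24.9)² = 78.76²; (x + 61.4)² + (y − 69.5)² = 159.52².
Subtracting the Receiver 0 equation from the Receiver 1 and Receiver 2 equations removes the quadratic terms:
24.0 x + 49.8 y = -921.94
-122.8 x + 139.0 y = -12329.24
Solving the 2×2 system: x ≈ 51.4, y ≈ -43.3 km.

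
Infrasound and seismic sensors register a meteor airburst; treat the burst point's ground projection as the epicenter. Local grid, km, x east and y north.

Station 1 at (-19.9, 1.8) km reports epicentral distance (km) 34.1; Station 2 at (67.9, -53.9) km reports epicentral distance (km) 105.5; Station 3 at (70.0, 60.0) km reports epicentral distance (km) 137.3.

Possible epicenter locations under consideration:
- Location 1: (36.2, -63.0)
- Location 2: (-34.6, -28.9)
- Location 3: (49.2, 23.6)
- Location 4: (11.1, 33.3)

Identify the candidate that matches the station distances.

Location 2

For each candidate, compare |candidate − station| to the reported distance:
Location 1: residuals Station 1 51.6, Station 2 72.5, Station 3 9.7 → max 72.5 km
Location 2: residuals Station 1 0.1, Station 2 0.0, Station 3 0.0 → max 0.1 km
Location 3: residuals Station 1 38.4, Station 2 25.8, Station 3 95.4 → max 95.4 km
Location 4: residuals Station 1 10.1, Station 2 1.4, Station 3 72.6 → max 72.6 km
Only Location 2 has all residuals ≈ 0.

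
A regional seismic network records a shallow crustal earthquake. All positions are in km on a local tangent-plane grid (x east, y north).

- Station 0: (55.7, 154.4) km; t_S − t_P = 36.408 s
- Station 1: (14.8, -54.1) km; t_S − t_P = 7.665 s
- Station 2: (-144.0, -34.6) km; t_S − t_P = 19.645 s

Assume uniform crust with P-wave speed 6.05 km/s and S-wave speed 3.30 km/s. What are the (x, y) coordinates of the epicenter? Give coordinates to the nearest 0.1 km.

Distance from S−P lag: d = Δt · v_P v_S / (v_P − v_S) = Δt · (6.05·3.30)/(6.05−3.30) ≈ 7.2600·Δt.
So d_Station 0 = 264.32, d_Station 1 = 55.65, d_Station 2 = 142.62 km.
Circle about each station: (x − 55.7)² + (y − 154.4)² = 264.32²; (x − 14.8)² + (y + 54.1)² = 55.65²; (x + 144.0)² + (y + 34.6)² = 142.62².
Subtracting pairs of circle equations eliminates x²+y² and gives linear equations (the radical axes):
-81.8 x − 417.0 y = 42972.14
-399.4 x − 378.0 y = 44515.91
Solving the 2×2 system: x ≈ -17.1, y ≈ -99.7 km.
Check against Station 0 (with the unrounded x, y): √((x − 55.7)²+(y − 154.4)²) = 264.32 ≈ 264.32 km. ✓

x ≈ -17.1 km, y ≈ -99.7 km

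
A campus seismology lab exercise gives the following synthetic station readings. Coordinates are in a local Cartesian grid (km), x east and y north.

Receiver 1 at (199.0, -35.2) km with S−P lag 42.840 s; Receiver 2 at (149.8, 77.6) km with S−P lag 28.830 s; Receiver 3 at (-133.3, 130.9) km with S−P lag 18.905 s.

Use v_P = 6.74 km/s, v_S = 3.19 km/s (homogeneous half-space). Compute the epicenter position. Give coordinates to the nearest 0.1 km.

x ≈ -23.6 km, y ≈ 98.1 km

Distance from S−P lag: d = Δt · v_P v_S / (v_P − v_S) = Δt · (6.74·3.19)/(6.74−3.19) ≈ 6.0565·Δt.
So d_Receiver 1 = 259.46, d_Receiver 2 = 174.61, d_Receiver 3 = 114.50 km.
Circle about each station: (x − 199.0)² + (y + 35.2)² = 259.46²; (x − 149.8)² + (y − 77.6)² = 174.61²; (x + 133.3)² + (y − 130.9)² = 114.50².
Subtracting the Receiver 1 equation from the Receiver 2 and Receiver 3 equations removes the quadratic terms:
-98.4 x + 225.6 y = 24452.60
-664.6 x + 332.2 y = 48272.90
Solving the 2×2 system: x ≈ -23.6, y ≈ 98.1 km.
Check against Receiver 1 (with the unrounded x, y): √((x − 199.0)²+(y + 35.2)²) = 259.46 ≈ 259.46 km. ✓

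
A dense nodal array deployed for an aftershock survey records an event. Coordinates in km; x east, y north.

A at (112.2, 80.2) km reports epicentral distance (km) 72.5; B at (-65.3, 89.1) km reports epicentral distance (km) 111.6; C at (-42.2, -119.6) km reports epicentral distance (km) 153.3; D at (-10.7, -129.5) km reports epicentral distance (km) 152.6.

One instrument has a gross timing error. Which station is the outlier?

A

Solve using three stations at a time. Using B, C, D (subtract circle equations pairwise → linear system) gives (x, y) ≈ (22.3, 19.6).
Distances from that point to each station vs reported:
  A: calculated 108.4 vs reported 72.5 → residual 35.9 km
  B: calculated 111.8 vs reported 111.6 → residual 0.2 km
  C: calculated 153.4 vs reported 153.3 → residual 0.1 km
  D: calculated 152.7 vs reported 152.6 → residual 0.1 km
B, C, D are mutually consistent (residuals ≈ 0); A is off by 35.9 km.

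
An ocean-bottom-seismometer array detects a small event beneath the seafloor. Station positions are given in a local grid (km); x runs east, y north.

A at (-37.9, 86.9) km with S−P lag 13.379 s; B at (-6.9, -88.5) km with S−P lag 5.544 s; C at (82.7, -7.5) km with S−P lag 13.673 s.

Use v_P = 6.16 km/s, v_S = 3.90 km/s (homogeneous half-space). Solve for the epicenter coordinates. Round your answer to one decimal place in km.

Distance from S−P lag: d = Δt · v_P v_S / (v_P − v_S) = Δt · (6.16·3.90)/(6.16−3.90) ≈ 10.6301·Δt.
So d_A = 142.22, d_B = 58.93, d_C = 145.35 km.
Circle about each station: (x + 37.9)² + (y − 86.9)² = 142.22²; (x + 6.9)² + (y + 88.5)² = 58.93²; (x − 82.7)² + (y + 7.5)² = 145.35².
Subtracting pairs of circle equations eliminates x²+y² and gives linear equations (the radical axes):
62.0 x − 350.8 y = 15645.62
241.2 x − 188.8 y = -2992.57
Solving the 2×2 system: x ≈ -54.9, y ≈ -54.3 km.

-54.9 km east, -54.3 km north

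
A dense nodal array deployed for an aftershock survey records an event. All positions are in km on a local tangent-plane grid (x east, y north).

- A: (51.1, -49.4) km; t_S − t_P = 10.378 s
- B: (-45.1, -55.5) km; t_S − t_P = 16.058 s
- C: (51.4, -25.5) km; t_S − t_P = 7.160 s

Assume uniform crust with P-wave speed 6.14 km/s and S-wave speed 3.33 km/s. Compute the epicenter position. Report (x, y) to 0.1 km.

39.4 km east, 25.2 km north

Distance from S−P lag: d = Δt · v_P v_S / (v_P − v_S) = Δt · (6.14·3.33)/(6.14−3.33) ≈ 7.2762·Δt.
So d_A = 75.51, d_B = 116.84, d_C = 52.10 km.
Circle about each station: (x − 51.1)² + (y + 49.4)² = 75.51²; (x + 45.1)² + (y + 55.5)² = 116.84²; (x − 51.4)² + (y + 25.5)² = 52.10².
Subtracting pairs of circle equations eliminates x²+y² and gives linear equations (the radical axes):
-192.4 x − 12.2 y = -7887.14
0.6 x + 47.8 y = 1227.99
Solving the 2×2 system: x ≈ 39.4, y ≈ 25.2 km.
Check against A (with the unrounded x, y): √((x − 51.1)²+(y + 49.4)²) = 75.51 ≈ 75.51 km. ✓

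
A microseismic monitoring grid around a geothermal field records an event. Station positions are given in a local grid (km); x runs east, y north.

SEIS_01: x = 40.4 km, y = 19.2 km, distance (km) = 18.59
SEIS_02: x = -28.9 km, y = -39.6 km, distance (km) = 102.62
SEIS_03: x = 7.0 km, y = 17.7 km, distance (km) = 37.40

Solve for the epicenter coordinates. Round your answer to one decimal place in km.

Circle about each station: (x − 40.4)² + (y − 19.2)² = 18.59²; (x + 28.9)² + (y + 39.6)² = 102.62²; (x − 7.0)² + (y − 17.7)² = 37.40².
Subtracting the SEIS_01 equation from the SEIS_02 and SEIS_03 equations removes the quadratic terms:
-138.6 x − 117.6 y = -9782.71
-66.8 x − 3.0 y = -2691.68
Solving the 2×2 system: x ≈ 38.6, y ≈ 37.7 km.
Check against SEIS_01 (with the unrounded x, y): √((x − 40.4)²+(y − 19.2)²) = 18.58 ≈ 18.59 km. ✓

x ≈ 38.6 km, y ≈ 37.7 km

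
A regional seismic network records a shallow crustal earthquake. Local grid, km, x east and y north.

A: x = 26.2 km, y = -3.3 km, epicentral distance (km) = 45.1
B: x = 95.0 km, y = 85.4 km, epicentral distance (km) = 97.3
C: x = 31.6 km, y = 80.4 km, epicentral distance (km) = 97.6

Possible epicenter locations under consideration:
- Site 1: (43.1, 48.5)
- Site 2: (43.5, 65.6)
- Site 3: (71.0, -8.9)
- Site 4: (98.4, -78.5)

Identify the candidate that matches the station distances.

Site 3

For each candidate, compare |candidate − station| to the reported distance:
Site 1: residuals A 9.4, B 33.6, C 63.7 → max 63.7 km
Site 2: residuals A 25.9, B 42.1, C 78.6 → max 78.6 km
Site 3: residuals A 0.0, B 0.0, C 0.0 → max 0.0 km
Site 4: residuals A 59.1, B 66.6, C 74.8 → max 74.8 km
Only Site 3 has all residuals ≈ 0.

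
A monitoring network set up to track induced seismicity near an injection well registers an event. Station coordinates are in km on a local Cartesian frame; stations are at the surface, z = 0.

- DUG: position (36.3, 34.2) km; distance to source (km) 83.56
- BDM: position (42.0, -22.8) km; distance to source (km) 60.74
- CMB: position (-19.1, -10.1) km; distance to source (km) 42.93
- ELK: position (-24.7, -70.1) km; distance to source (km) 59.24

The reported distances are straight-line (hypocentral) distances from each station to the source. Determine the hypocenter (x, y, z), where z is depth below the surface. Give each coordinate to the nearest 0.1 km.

(-6.0, -27.7, 36.9)

Each station gives a sphere (x−x_i)² + (y−y_i)² + z² = d_i² (stations at z=0).
Subtracting the DUG sphere from BDM and CMB: z² cancels, leaving linear equations in x and y:
11.4 x − 114.0 y = 3089.44
-110.8 x − 88.6 y = 3118.78
Solving: x ≈ -5.998, y ≈ -27.700 km (keep extra digits for the depth step; rounded: -6.0, -27.7).
Then from the DUG sphere: z² = 83.56² − (x − 36.3)² − (y − 34.2)² with x = -5.998, y = -27.700, so z ≈ 36.899 ≈ 36.9 km.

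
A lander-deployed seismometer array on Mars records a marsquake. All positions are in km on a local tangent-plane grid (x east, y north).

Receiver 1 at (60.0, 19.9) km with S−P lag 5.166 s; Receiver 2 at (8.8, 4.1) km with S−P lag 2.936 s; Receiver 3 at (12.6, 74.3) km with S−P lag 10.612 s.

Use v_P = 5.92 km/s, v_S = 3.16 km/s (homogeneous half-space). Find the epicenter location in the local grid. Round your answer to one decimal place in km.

x ≈ 28.7 km, y ≈ 4.2 km

Distance from S−P lag: d = Δt · v_P v_S / (v_P − v_S) = Δt · (5.92·3.16)/(5.92−3.16) ≈ 6.7780·Δt.
So d_Receiver 1 = 35.01, d_Receiver 2 = 19.90, d_Receiver 3 = 71.93 km.
Circle about each station: (x − 60.0)² + (y − 19.9)² = 35.01²; (x − 8.8)² + (y − 4.1)² = 19.90²; (x − 12.6)² + (y − 74.3)² = 71.93².
Subtracting pairs of circle equations eliminates x²+y² and gives linear equations (the radical axes):
-102.4 x − 31.6 y = -3072.07
-94.8 x + 108.8 y = -2264.98
Solving the 2×2 system: x ≈ 28.7, y ≈ 4.2 km.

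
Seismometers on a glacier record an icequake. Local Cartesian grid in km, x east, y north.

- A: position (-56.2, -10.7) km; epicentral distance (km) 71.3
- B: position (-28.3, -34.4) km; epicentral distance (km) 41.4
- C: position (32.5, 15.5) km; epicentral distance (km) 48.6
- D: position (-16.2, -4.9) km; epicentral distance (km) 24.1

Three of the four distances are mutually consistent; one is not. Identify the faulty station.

Solve using three stations at a time. Using A, B, C (subtract circle equations pairwise → linear system) gives (x, y) ≈ (12.7, -28.9).
Distances from that point to each station vs reported:
  A: calculated 71.3 vs reported 71.3 → residual 0.0 km
  B: calculated 41.4 vs reported 41.4 → residual 0.0 km
  C: calculated 48.6 vs reported 48.6 → residual 0.0 km
  D: calculated 37.6 vs reported 24.1 → residual 13.5 km
A, B, C are mutually consistent (residuals ≈ 0); D is off by 13.5 km.

D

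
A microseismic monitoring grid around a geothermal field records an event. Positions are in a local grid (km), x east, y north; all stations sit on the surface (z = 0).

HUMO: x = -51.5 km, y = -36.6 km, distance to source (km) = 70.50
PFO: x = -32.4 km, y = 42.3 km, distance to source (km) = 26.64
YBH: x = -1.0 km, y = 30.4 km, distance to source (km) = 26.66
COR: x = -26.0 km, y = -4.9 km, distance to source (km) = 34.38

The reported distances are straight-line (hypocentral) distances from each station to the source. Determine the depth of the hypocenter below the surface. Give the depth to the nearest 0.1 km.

Each station gives a sphere (x−x_i)² + (y−y_i)² + z² = d_i² (stations at z=0).
Subtracting the HUMO sphere from PFO and YBH: z² cancels, leaving linear equations in x and y:
38.2 x + 157.8 y = 3107.80
101.0 x + 134.0 y = 1192.84
Solving: x ≈ -21.094, y ≈ 24.801 km (keep extra digits for the depth step; rounded: -21.1, 24.8).
Then from the HUMO sphere: z² = 70.50² − (x + 51.5)² − (y + 36.6)² with x = -21.094, y = 24.801, so z ≈ 16.602 ≈ 16.6 km.
Check against COR (with the unrounded solution): distance 34.38 ≈ 34.38 km. ✓

z ≈ 16.6 km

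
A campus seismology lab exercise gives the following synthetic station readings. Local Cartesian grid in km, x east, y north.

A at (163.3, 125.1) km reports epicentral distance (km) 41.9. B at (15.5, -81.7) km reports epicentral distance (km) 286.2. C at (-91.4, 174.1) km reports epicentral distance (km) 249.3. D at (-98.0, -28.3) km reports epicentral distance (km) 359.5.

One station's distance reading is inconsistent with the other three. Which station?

Solve using three stations at a time. Using A, B, C (subtract circle equations pairwise → linear system) gives (x, y) ≈ (157.8, 166.6).
Distances from that point to each station vs reported:
  A: calculated 41.9 vs reported 41.9 → residual 0.0 km
  B: calculated 286.2 vs reported 286.2 → residual 0.0 km
  C: calculated 249.3 vs reported 249.3 → residual 0.0 km
  D: calculated 321.6 vs reported 359.5 → residual 37.9 km
A, B, C are mutually consistent (residuals ≈ 0); D is off by 37.9 km.

D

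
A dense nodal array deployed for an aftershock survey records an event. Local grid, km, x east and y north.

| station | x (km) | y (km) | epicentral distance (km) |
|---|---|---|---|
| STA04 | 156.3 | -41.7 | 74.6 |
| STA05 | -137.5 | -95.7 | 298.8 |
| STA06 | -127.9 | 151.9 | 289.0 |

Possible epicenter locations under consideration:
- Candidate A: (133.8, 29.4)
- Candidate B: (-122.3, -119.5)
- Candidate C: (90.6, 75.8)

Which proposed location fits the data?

For each candidate, compare |candidate − station| to the reported distance:
Candidate A: residuals STA04 0.0, STA05 0.0, STA06 0.0 → max 0.0 km
Candidate B: residuals STA04 214.7, STA05 270.6, STA06 17.5 → max 270.6 km
Candidate C: residuals STA04 60.0, STA05 13.4, STA06 57.6 → max 60.0 km
Only Candidate A has all residuals ≈ 0.

Candidate A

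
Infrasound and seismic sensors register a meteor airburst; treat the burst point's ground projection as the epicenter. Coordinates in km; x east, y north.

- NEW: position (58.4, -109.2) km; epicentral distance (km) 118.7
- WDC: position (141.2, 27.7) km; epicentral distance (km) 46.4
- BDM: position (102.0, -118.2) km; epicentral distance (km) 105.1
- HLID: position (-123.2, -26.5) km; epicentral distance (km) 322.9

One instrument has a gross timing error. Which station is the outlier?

HLID

Solve using three stations at a time. Using NEW, WDC, BDM (subtract circle equations pairwise → linear system) gives (x, y) ≈ (134.8, -18.3).
Distances from that point to each station vs reported:
  NEW: calculated 118.7 vs reported 118.7 → residual 0.0 km
  WDC: calculated 46.5 vs reported 46.4 → residual 0.1 km
  BDM: calculated 105.1 vs reported 105.1 → residual 0.0 km
  HLID: calculated 258.1 vs reported 322.9 → residual 64.8 km
NEW, WDC, BDM are mutually consistent (residuals ≈ 0); HLID is off by 64.8 km.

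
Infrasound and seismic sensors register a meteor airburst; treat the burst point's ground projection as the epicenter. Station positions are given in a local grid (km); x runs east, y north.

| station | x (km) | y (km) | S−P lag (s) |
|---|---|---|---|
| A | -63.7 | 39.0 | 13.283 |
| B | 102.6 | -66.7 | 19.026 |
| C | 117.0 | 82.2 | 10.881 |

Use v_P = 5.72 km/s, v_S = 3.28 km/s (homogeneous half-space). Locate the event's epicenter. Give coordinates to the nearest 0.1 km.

(35.5, 63.3)

Distance from S−P lag: d = Δt · v_P v_S / (v_P − v_S) = Δt · (5.72·3.28)/(5.72−3.28) ≈ 7.6892·Δt.
So d_A = 102.14, d_B = 146.29, d_C = 83.67 km.
Circle about each station: (x + 63.7)² + (y − 39.0)² = 102.14²; (x − 102.6)² + (y + 66.7)² = 146.29²; (x − 117.0)² + (y − 82.2)² = 83.67².
Subtracting the A equation from the B and C equations removes the quadratic terms:
332.6 x − 211.4 y = -1571.22
361.4 x + 86.4 y = 18299.06
Solving the 2×2 system: x ≈ 35.5, y ≈ 63.3 km.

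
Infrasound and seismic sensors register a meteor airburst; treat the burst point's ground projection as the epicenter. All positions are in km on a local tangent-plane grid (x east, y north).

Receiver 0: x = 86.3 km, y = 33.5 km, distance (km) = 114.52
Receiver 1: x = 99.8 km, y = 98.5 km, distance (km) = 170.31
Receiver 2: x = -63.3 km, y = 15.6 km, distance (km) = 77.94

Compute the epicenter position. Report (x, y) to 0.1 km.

(-4.8, -35.9)

Circle about each station: (x − 86.3)² + (y − 33.5)² = 114.52²; (x − 99.8)² + (y − 98.5)² = 170.31²; (x + 63.3)² + (y − 15.6)² = 77.94².
Subtracting the Receiver 0 equation from the Receiver 1 and Receiver 2 equations removes the quadratic terms:
27.0 x + 130.0 y = -4798.32
-299.2 x − 35.8 y = 2720.50
Solving the 2×2 system: x ≈ -4.8, y ≈ -35.9 km.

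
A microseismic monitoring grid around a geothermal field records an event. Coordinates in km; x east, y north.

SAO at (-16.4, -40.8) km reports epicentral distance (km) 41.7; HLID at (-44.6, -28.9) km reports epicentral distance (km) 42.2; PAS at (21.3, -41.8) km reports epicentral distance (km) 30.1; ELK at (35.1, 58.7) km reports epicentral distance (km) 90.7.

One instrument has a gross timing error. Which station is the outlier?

SAO

Solve using three stations at a time. Using HLID, PAS, ELK (subtract circle equations pairwise → linear system) gives (x, y) ≈ (-2.7, -23.7).
Distances from that point to each station vs reported:
  SAO: calculated 21.9 vs reported 41.7 → residual 19.8 km
  HLID: calculated 42.2 vs reported 42.2 → residual 0.0 km
  PAS: calculated 30.1 vs reported 30.1 → residual 0.0 km
  ELK: calculated 90.7 vs reported 90.7 → residual 0.0 km
HLID, PAS, ELK are mutually consistent (residuals ≈ 0); SAO is off by 19.8 km.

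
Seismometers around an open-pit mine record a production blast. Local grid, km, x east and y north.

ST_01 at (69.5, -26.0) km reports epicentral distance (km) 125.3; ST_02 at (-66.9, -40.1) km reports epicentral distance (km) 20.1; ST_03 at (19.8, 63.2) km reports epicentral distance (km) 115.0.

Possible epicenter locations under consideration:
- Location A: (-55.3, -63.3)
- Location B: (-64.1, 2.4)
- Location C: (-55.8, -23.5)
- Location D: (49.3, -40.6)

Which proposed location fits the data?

For each candidate, compare |candidate − station| to the reported distance:
Location A: residuals ST_01 5.0, ST_02 5.8, ST_03 32.1 → max 32.1 km
Location B: residuals ST_01 11.3, ST_02 22.5, ST_03 11.4 → max 22.5 km
Location C: residuals ST_01 0.0, ST_02 0.1, ST_03 0.0 → max 0.1 km
Location D: residuals ST_01 100.4, ST_02 96.1, ST_03 7.1 → max 100.4 km
Only Location C has all residuals ≈ 0.

Location C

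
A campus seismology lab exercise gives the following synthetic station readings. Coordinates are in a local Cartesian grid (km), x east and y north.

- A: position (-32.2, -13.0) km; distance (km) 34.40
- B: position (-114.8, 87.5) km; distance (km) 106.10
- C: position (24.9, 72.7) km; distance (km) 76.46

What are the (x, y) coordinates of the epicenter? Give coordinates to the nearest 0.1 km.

Circle about each station: (x + 32.2)² + (y + 13.0)² = 34.40²; (x + 114.8)² + (y − 87.5)² = 106.10²; (x − 24.9)² + (y − 72.7)² = 76.46².
Subtracting pairs of circle equations eliminates x²+y² and gives linear equations (the radical axes):
-165.2 x + 201.0 y = 9555.60
114.2 x + 171.4 y = 36.69
Solving the 2×2 system: x ≈ -31.8, y ≈ 21.4 km.

x ≈ -31.8 km, y ≈ 21.4 km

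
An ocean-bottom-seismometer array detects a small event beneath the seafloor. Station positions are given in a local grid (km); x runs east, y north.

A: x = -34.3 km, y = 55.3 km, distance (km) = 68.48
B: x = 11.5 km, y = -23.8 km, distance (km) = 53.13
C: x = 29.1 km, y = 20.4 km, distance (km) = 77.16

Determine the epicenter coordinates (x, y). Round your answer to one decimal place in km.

-40.5 km east, -12.9 km north

Circle about each station: (x + 34.3)² + (y − 55.3)² = 68.48²; (x − 11.5)² + (y + 23.8)² = 53.13²; (x − 29.1)² + (y − 20.4)² = 77.16².
Subtracting the A equation from the B and C equations removes the quadratic terms:
91.6 x − 158.2 y = -1669.18
126.8 x − 69.8 y = -4235.77
Solving the 2×2 system: x ≈ -40.5, y ≈ -12.9 km.
Check against A (with the unrounded x, y): √((x + 34.3)²+(y − 55.3)²) = 68.49 ≈ 68.48 km. ✓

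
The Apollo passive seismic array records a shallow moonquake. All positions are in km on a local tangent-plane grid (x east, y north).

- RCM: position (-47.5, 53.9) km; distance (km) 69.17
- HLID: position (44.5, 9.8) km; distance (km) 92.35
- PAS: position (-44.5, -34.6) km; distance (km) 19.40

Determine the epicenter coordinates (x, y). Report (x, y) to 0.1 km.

(-44.4, -15.2)

Circle about each station: (x + 47.5)² + (y − 53.9)² = 69.17²; (x − 44.5)² + (y − 9.8)² = 92.35²; (x + 44.5)² + (y + 34.6)² = 19.40².
Subtracting pairs of circle equations eliminates x²+y² and gives linear equations (the radical axes):
184.0 x − 88.2 y = -6829.20
6.0 x − 177.0 y = 2424.08
Solving the 2×2 system: x ≈ -44.4, y ≈ -15.2 km.
Check against RCM (with the unrounded x, y): √((x + 47.5)²+(y − 53.9)²) = 69.17 ≈ 69.17 km. ✓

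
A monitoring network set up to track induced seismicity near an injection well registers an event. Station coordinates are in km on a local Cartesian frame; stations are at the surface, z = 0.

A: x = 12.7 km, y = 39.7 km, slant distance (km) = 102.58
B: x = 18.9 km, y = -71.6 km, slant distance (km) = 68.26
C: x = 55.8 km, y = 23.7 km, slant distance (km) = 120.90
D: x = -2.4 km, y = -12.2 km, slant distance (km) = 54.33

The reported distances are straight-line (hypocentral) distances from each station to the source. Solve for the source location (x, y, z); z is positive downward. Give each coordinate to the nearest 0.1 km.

Each station gives a sphere (x−x_i)² + (y−y_i)² + z² = d_i² (stations at z=0).
Subtracting the A sphere from B and C: z² cancels, leaving linear equations in x and y:
12.4 x − 222.6 y = 9609.62
86.2 x − 32.0 y = -2156.20
Solving: x ≈ -41.907, y ≈ -45.504 km (keep extra digits for the depth step; rounded: -41.9, -45.5).
Then from the A sphere: z² = 102.58² − (x − 12.7)² − (y − 39.7)² with x = -41.907, y = -45.504, so z ≈ 16.763 ≈ 16.8 km.
Check against D (with the unrounded solution): distance 54.32 ≈ 54.33 km. ✓

x ≈ -41.9 km, y ≈ -45.5 km, depth ≈ 16.8 km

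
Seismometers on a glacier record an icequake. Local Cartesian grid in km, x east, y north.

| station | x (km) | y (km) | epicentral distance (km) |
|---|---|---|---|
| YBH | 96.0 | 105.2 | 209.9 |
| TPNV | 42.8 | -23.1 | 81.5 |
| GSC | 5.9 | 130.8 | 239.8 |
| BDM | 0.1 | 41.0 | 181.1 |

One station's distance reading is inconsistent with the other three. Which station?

BDM

Solve using three stations at a time. Using YBH, TPNV, GSC (subtract circle equations pairwise → linear system) gives (x, y) ≈ (63.0, -102.1).
Distances from that point to each station vs reported:
  YBH: calculated 209.9 vs reported 209.9 → residual 0.0 km
  TPNV: calculated 81.6 vs reported 81.5 → residual 0.1 km
  GSC: calculated 239.8 vs reported 239.8 → residual 0.0 km
  BDM: calculated 156.3 vs reported 181.1 → residual 24.8 km
YBH, TPNV, GSC are mutually consistent (residuals ≈ 0); BDM is off by 24.8 km.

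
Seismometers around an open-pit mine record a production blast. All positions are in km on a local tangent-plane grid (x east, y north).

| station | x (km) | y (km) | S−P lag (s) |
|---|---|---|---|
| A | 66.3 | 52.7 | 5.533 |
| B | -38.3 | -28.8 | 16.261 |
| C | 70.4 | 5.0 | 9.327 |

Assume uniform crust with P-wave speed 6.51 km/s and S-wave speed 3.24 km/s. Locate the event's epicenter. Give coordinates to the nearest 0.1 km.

Distance from S−P lag: d = Δt · v_P v_S / (v_P − v_S) = Δt · (6.51·3.24)/(6.51−3.24) ≈ 6.4503·Δt.
So d_A = 35.69, d_B = 104.89, d_C = 60.16 km.
Circle about each station: (x − 66.3)² + (y − 52.7)² = 35.69²; (x + 38.3)² + (y + 28.8)² = 104.89²; (x − 70.4)² + (y − 5.0)² = 60.16².
Subtracting the A equation from the B and C equations removes the quadratic terms:
-209.2 x − 163.0 y = -14604.79
8.2 x − 95.4 y = -4537.27
Solving the 2×2 system: x ≈ 30.7, y ≈ 50.2 km.

x ≈ 30.7 km, y ≈ 50.2 km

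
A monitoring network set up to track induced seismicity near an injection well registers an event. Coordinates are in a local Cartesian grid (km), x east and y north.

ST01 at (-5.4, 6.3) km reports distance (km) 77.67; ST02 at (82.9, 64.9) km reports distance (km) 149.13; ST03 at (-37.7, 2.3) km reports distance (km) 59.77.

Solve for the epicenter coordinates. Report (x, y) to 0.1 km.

Circle about each station: (x + 5.4)² + (y − 6.3)² = 77.67²; (x − 82.9)² + (y − 64.9)² = 149.13²; (x + 37.7)² + (y − 2.3)² = 59.77².
Subtracting the ST01 equation from the ST02 and ST03 equations removes the quadratic terms:
176.6 x + 117.2 y = -5191.56
-64.6 x − 8.0 y = 3817.91
Solving the 2×2 system: x ≈ -65.9, y ≈ 55.0 km.
Check against ST01 (with the unrounded x, y): √((x + 5.4)²+(y − 6.3)²) = 77.69 ≈ 77.67 km. ✓

x ≈ -65.9 km, y ≈ 55.0 km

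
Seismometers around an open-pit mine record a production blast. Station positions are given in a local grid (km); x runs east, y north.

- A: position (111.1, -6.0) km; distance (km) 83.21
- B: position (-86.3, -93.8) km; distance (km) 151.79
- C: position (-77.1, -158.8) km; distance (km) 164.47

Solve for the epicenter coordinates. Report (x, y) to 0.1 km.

(64.3, -74.8)

Circle about each station: (x − 111.1)² + (y + 6.0)² = 83.21²; (x + 86.3)² + (y + 93.8)² = 151.79²; (x + 77.1)² + (y + 158.8)² = 164.47².
Subtracting pairs of circle equations eliminates x²+y² and gives linear equations (the radical axes):
-394.8 x − 175.6 y = -12249.38
-376.4 x − 305.6 y = -1343.84
Solving the 2×2 system: x ≈ 64.3, y ≈ -74.8 km.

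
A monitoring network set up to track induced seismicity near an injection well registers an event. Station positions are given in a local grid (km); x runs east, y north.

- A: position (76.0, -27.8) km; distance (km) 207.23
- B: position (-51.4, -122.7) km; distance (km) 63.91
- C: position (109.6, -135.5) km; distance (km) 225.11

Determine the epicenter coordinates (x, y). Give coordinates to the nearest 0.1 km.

x ≈ -114.1 km, y ≈ -110.3 km

Circle about each station: (x − 76.0)² + (y + 27.8)² = 207.23²; (x + 51.4)² + (y + 122.7)² = 63.91²; (x − 109.6)² + (y + 135.5)² = 225.11².
Subtracting pairs of circle equations eliminates x²+y² and gives linear equations (the radical axes):
-254.8 x − 189.8 y = 50008.19
67.2 x − 215.4 y = 16093.33
Solving the 2×2 system: x ≈ -114.1, y ≈ -110.3 km.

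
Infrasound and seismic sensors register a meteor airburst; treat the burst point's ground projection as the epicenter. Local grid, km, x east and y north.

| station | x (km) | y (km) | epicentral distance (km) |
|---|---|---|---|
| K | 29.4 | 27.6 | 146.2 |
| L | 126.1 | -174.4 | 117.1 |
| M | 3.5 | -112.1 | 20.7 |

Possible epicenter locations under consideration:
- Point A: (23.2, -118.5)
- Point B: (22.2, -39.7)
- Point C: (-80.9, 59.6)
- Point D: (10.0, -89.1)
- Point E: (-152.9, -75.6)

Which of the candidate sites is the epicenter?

For each candidate, compare |candidate − station| to the reported distance:
Point A: residuals K 0.0, L 0.0, M 0.0 → max 0.0 km
Point B: residuals K 78.5, L 53.0, M 54.1 → max 78.5 km
Point C: residuals K 31.4, L 195.3, M 170.6 → max 195.3 km
Point D: residuals K 27.9, L 27.0, M 3.2 → max 27.9 km
Point E: residuals K 63.3, L 178.9, M 139.9 → max 178.9 km
Only Point A has all residuals ≈ 0.

Point A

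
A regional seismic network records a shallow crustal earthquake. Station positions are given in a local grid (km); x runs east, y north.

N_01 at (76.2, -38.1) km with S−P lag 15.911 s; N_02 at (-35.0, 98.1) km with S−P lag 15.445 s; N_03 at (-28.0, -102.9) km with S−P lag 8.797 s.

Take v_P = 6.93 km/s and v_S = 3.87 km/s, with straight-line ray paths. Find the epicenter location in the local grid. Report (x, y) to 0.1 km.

-63.2 km east, -34.3 km north

Distance from S−P lag: d = Δt · v_P v_S / (v_P − v_S) = Δt · (6.93·3.87)/(6.93−3.87) ≈ 8.7644·Δt.
So d_N_01 = 139.45, d_N_02 = 135.37, d_N_03 = 77.10 km.
Circle about each station: (x − 76.2)² + (y + 38.1)² = 139.45²; (x + 35.0)² + (y − 98.1)² = 135.37²; (x + 28.0)² + (y + 102.9)² = 77.10².
Subtracting the N_01 equation from the N_02 and N_03 equations removes the quadratic terms:
-222.4 x + 272.4 y = 4711.83
-208.4 x − 129.6 y = 17616.25
Solving the 2×2 system: x ≈ -63.2, y ≈ -34.3 km.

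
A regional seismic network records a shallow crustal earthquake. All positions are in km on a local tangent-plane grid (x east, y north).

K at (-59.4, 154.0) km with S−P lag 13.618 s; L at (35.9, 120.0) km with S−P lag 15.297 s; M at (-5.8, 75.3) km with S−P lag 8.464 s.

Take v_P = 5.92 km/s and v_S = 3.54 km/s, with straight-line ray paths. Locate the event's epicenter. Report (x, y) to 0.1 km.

x ≈ -68.1 km, y ≈ 34.4 km

Distance from S−P lag: d = Δt · v_P v_S / (v_P − v_S) = Δt · (5.92·3.54)/(5.92−3.54) ≈ 8.8054·Δt.
So d_K = 119.91, d_L = 134.70, d_M = 74.53 km.
Circle about each station: (x + 59.4)² + (y − 154.0)² = 119.91²; (x − 35.9)² + (y − 120.0)² = 134.70²; (x + 5.8)² + (y − 75.3)² = 74.53².
Subtracting pairs of circle equations eliminates x²+y² and gives linear equations (the radical axes):
190.6 x − 68.0 y = -15321.23
107.2 x − 157.4 y = -12716.94
Solving the 2×2 system: x ≈ -68.1, y ≈ 34.4 km.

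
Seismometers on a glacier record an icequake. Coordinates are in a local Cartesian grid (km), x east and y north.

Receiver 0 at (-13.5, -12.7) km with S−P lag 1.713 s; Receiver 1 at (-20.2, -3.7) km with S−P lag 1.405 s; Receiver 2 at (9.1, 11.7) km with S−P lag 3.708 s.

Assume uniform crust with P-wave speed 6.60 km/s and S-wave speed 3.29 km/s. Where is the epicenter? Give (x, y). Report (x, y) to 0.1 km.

Distance from S−P lag: d = Δt · v_P v_S / (v_P − v_S) = Δt · (6.60·3.29)/(6.60−3.29) ≈ 6.5601·Δt.
So d_Receiver 0 = 11.24, d_Receiver 1 = 9.22, d_Receiver 2 = 24.32 km.
Circle about each station: (x + 13.5)² + (y + 12.7)² = 11.24²; (x + 20.2)² + (y + 3.7)² = 9.22²; (x − 9.1)² + (y − 11.7)² = 24.32².
Subtracting the Receiver 0 equation from the Receiver 1 and Receiver 2 equations removes the quadratic terms:
-13.4 x + 18.0 y = 119.52
45.2 x + 48.8 y = -588.96
Solving the 2×2 system: x ≈ -11.2, y ≈ -1.7 km.

-11.2 km east, -1.7 km north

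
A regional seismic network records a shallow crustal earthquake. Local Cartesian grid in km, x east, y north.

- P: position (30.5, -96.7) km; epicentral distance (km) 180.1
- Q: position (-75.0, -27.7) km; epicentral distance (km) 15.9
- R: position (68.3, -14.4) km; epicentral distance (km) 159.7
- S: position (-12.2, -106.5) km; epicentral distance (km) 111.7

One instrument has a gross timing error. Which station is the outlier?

P

Solve using three stations at a time. Using Q, R, S (subtract circle equations pairwise → linear system) gives (x, y) ≈ (-90.9, -27.2).
Distances from that point to each station vs reported:
  P: calculated 139.9 vs reported 180.1 → residual 40.2 km
  Q: calculated 15.9 vs reported 15.9 → residual 0.0 km
  R: calculated 159.7 vs reported 159.7 → residual 0.0 km
  S: calculated 111.7 vs reported 111.7 → residual 0.0 km
Q, R, S are mutually consistent (residuals ≈ 0); P is off by 40.2 km.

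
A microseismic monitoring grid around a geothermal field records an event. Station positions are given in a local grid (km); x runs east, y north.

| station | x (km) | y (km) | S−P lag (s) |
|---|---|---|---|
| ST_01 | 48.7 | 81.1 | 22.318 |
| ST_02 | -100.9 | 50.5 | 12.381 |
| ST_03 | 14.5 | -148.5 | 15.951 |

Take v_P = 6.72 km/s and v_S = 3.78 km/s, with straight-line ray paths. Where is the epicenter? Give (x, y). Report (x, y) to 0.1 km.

Distance from S−P lag: d = Δt · v_P v_S / (v_P − v_S) = Δt · (6.72·3.78)/(6.72−3.78) ≈ 8.6400·Δt.
So d_ST_01 = 192.83, d_ST_02 = 106.97, d_ST_03 = 137.82 km.
Circle about each station: (x − 48.7)² + (y − 81.1)² = 192.83²; (x + 100.9)² + (y − 50.5)² = 106.97²; (x − 14.5)² + (y + 148.5)² = 137.82².
Subtracting the ST_01 equation from the ST_02 and ST_03 equations removes the quadratic terms:
-299.2 x − 61.2 y = 29522.99
-68.4 x − 459.2 y = 31502.66
Solving the 2×2 system: x ≈ -87.3, y ≈ -55.6 km.
Check against ST_01 (with the unrounded x, y): √((x − 48.7)²+(y − 81.1)²) = 192.83 ≈ 192.83 km. ✓

x ≈ -87.3 km, y ≈ -55.6 km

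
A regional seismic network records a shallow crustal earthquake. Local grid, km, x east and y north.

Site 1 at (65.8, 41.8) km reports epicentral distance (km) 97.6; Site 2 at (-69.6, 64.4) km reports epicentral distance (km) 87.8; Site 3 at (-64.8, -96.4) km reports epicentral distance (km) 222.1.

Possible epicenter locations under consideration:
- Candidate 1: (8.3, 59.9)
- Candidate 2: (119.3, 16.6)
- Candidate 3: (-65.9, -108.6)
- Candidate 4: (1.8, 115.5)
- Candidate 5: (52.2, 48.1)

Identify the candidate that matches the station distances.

Candidate 4

For each candidate, compare |candidate − station| to the reported distance:
Candidate 1: residuals Site 1 37.3, Site 2 9.8, Site 3 49.6 → max 49.6 km
Candidate 2: residuals Site 1 38.5, Site 2 107.1, Site 3 6.1 → max 107.1 km
Candidate 3: residuals Site 1 102.3, Site 2 85.2, Site 3 209.9 → max 209.9 km
Candidate 4: residuals Site 1 0.0, Site 2 0.0, Site 3 0.0 → max 0.0 km
Candidate 5: residuals Site 1 82.6, Site 2 35.1, Site 3 36.2 → max 82.6 km
Only Candidate 4 has all residuals ≈ 0.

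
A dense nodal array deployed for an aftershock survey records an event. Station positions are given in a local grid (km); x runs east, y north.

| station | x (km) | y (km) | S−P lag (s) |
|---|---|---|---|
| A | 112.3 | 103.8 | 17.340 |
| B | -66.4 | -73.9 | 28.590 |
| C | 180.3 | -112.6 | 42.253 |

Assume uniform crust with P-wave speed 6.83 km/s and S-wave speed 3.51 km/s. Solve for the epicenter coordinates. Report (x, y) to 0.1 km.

Distance from S−P lag: d = Δt · v_P v_S / (v_P − v_S) = Δt · (6.83·3.51)/(6.83−3.51) ≈ 7.2209·Δt.
So d_A = 125.21, d_B = 206.44, d_C = 305.10 km.
Circle about each station: (x − 112.3)² + (y − 103.8)² = 125.21²; (x + 66.4)² + (y + 73.9)² = 206.44²; (x − 180.3)² + (y + 112.6)² = 305.10².
Subtracting the A equation from the B and C equations removes the quadratic terms:
-357.4 x − 355.4 y = -40455.49
136.0 x − 432.8 y = -55607.35
Solving the 2×2 system: x ≈ -11.1, y ≈ 125.0 km.
Check against A (with the unrounded x, y): √((x − 112.3)²+(y − 103.8)²) = 125.21 ≈ 125.21 km. ✓

-11.1 km east, 125.0 km north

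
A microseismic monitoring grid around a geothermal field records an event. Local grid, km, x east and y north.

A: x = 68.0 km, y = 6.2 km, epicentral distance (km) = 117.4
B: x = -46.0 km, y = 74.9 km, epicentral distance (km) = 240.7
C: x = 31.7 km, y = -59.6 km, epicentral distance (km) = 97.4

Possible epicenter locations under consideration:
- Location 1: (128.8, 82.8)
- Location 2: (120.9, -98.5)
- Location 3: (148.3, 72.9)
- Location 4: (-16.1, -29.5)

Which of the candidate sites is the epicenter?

Location 2

For each candidate, compare |candidate − station| to the reported distance:
Location 1: residuals A 19.6, B 65.7, C 75.0 → max 75.0 km
Location 2: residuals A 0.1, B 0.0, C 0.1 → max 0.1 km
Location 3: residuals A 13.0, B 46.4, C 79.1 → max 79.1 km
Location 4: residuals A 26.0, B 132.1, C 40.9 → max 132.1 km
Only Location 2 has all residuals ≈ 0.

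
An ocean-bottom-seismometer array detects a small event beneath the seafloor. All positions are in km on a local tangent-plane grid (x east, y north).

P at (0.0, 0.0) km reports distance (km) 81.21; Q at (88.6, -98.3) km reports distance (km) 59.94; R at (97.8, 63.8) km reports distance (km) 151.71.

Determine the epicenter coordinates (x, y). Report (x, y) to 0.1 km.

Circle about each station: x² + y² = 81.21²; (x − 88.6)² + (y + 98.3)² = 59.94²; (x − 97.8)² + (y − 63.8)² = 151.71².
Subtracting pairs of circle equations eliminates x²+y² and gives linear equations (the radical axes):
177.2 x − 196.6 y = 20515.11
195.6 x + 127.6 y = -2785.58
Solving the 2×2 system: x ≈ 33.9, y ≈ -73.8 km.

33.9 km east, -73.8 km north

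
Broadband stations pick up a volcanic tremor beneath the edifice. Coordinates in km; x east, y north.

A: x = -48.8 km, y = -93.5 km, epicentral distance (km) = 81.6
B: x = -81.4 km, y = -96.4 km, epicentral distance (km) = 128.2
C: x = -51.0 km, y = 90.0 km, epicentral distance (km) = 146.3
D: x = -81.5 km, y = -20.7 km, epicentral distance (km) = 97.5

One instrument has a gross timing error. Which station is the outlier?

Solve using three stations at a time. Using A, C, D (subtract circle equations pairwise → linear system) gives (x, y) ≈ (13.9, -41.2).
Distances from that point to each station vs reported:
  A: calculated 81.7 vs reported 81.6 → residual 0.1 km
  B: calculated 110.1 vs reported 128.2 → residual 18.1 km
  C: calculated 146.3 vs reported 146.3 → residual 0.0 km
  D: calculated 97.5 vs reported 97.5 → residual 0.0 km
A, C, D are mutually consistent (residuals ≈ 0); B is off by 18.1 km.

B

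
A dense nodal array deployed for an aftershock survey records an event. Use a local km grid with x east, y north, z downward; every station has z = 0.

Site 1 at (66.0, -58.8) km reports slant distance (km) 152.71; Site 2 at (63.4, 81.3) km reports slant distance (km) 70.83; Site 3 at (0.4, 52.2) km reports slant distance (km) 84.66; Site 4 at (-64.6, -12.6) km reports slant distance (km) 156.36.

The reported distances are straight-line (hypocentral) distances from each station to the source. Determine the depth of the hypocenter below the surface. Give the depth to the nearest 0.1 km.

68.1 km

Each station gives a sphere (x−x_i)² + (y−y_i)² + z² = d_i² (stations at z=0).
Subtracting the Site 1 sphere from Site 2 and Site 3: z² cancels, leaving linear equations in x and y:
-5.2 x + 280.2 y = 21119.27
-131.2 x + 222.0 y = 11064.59
Solving: x ≈ 44.602, y ≈ 76.200 km (keep extra digits for the depth step; rounded: 44.6, 76.2).
Then from the Site 1 sphere: z² = 152.71² − (x − 66.0)² − (y + 58.8)² with x = 44.602, y = 76.200, so z ≈ 68.099 ≈ 68.1 km.
Check against Site 4 (with the unrounded solution): distance 156.36 ≈ 156.36 km. ✓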